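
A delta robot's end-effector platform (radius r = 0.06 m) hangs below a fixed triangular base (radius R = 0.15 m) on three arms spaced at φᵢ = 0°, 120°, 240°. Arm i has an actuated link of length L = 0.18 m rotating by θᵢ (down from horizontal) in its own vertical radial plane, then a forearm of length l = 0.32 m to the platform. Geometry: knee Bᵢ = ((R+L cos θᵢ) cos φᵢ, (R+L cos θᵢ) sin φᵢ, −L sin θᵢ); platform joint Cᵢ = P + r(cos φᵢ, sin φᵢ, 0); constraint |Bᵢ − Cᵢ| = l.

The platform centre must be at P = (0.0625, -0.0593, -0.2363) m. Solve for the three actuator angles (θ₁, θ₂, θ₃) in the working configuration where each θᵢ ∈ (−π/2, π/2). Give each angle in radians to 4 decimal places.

θ₁ = 0.0001, θ₂ = 0.7855, θ₃ = 0.2621

φ1=0.0° → target in arm frame (0.0625, -0.0593)
  A cos θ + B sin θ = C:  0.0275·cos θ + -0.2363·sin θ = 0.0275
  √(A²+B²)=0.2379;  θ1 = -1.4549+1.4551 ≈ 0.0001
φ2=120.0° → target in arm frame (-0.0826, -0.0245)
  A=0.1726, B=-0.2363, C=(l²−L²−A²−y'²−z²)/(2L)=-0.0451
  √(A²+B²)=0.2926;  θ2 = -0.9399+1.7255 ≈ 0.7855
φ3=240.0° → target in arm frame (0.0201, 0.0838)
  A cos θ + B sin θ = C:  0.0699·cos θ + -0.2363·sin θ = 0.0063
  θ3 = atan2(B,A) + arccos(C/0.2464) = 0.2621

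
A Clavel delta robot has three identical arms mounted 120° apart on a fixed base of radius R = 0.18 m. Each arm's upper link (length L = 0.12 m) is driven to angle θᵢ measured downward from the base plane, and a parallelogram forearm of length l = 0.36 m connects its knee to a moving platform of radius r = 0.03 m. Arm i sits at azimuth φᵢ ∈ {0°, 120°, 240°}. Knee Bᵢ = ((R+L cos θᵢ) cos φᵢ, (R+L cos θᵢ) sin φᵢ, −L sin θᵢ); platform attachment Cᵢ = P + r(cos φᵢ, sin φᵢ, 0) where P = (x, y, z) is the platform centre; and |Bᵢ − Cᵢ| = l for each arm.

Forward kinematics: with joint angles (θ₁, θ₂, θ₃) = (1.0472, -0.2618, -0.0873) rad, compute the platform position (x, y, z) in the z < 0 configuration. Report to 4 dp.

arm 1 at φ=0.0°: ρ1 = 0.2100;  centre 1 = (0.2100, 0.0000, -0.1039)
φ2=120.0°: virtual centre (-0.1330, 0.2303, 0.0311), radius l
centre 3 = (0.2695·cos240.0°, 0.2695·sin240.0°, 0.0105) = (-0.1348, -0.2334, 0.0105)
|centre ₂|²−|centre ₁|² = 0.0168;  |centre ₃|²−|centre ₁|² = 0.0179
[-0.6859 0.4606 0.2700]·P = 0.0168;  [-0.6895 -0.4669 0.2288]·P = 0.0179
det = 0.6378;  x = -0.0252+0.3628z,  y = -0.0011+-0.0458z
sphere 1 gives Az²+Bz+C=0 with A=1.1337, B=0.0373, C=-0.0635;  B²−4AC=0.2893;  roots -0.2537, 0.2208;  negative root z = -0.2537
x = -0.1172, y = 0.0106

(-0.1172, 0.0106, -0.2537)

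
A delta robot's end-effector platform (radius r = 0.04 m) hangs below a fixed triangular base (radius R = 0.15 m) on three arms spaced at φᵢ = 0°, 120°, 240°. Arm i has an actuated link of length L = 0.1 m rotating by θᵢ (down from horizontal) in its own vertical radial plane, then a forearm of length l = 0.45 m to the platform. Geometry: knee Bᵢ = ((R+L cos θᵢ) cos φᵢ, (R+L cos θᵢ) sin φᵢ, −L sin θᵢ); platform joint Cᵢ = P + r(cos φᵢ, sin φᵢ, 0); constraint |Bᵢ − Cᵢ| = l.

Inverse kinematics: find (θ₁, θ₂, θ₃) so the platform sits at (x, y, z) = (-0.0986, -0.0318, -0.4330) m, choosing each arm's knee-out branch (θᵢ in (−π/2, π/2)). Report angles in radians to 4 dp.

θ₁ = 0.8726, θ₂ = 0.3491, θ₃ = 0.0870

arm 1 (φ=0.0°): x'=-0.0986, y'=-0.0318
  A=0.2086, B=-0.4330, C=(l²−L²−A²−y'²−z²)/(2L)=-0.1976
  √(A²+B²)=0.4806;  θ1 = -1.1219+1.9944 ≈ 0.8726
φ2=120.0° → target in arm frame (0.0218, 0.1013)
  A cos θ + B sin θ = C:  0.0882·cos θ + -0.4330·sin θ = -0.0652
  √(A²+B²)=0.4419;  θ2 = -1.3698+1.7188 ≈ 0.3491
φ3=240.0° → target in arm frame (0.0768, -0.0695)
  A cos θ + B sin θ = C:  0.0332·cos θ + -0.4330·sin θ = -0.0046
  θ3 = atan2(B,A) + arccos(C/0.4343) = 0.0870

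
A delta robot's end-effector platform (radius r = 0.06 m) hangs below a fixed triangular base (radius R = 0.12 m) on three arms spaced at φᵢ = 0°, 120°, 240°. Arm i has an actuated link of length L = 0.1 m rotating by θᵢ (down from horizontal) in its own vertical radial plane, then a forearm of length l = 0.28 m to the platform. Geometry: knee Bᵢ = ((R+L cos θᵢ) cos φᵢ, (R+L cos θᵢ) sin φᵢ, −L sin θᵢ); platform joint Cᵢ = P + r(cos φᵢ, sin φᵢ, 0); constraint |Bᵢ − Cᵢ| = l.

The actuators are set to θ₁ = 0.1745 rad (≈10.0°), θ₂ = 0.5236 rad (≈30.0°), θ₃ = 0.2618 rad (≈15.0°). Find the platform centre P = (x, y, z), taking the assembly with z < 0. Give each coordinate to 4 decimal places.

(0.0253, -0.0268, -0.2622)

arm 1 at φ=0.0°: ρ1 = 0.1585;  centre 1 = (0.1585, 0.0000, -0.0174)
centre 2 = (0.1466·cos120.0°, 0.1466·sin120.0°, -0.0500) = (-0.0733, 0.1270, -0.0500)
centre 3 = (0.1566·cos240.0°, 0.1566·sin240.0°, -0.0259) = (-0.0783, -0.1356, -0.0259)
subtract pairs → two planes through P
linear system: -0.4636x+0.2539y = -0.0014−-0.0653z; -0.4736x+-0.2712y = -0.0002−-0.0170z
det = 0.2460;  x = 0.0018+-0.0896z,  y = -0.0023+0.0936z
sphere 1 gives Az²+Bz+C=0 with A=1.0168, B=0.0624, C=-0.0535;  B²−4AC=0.2217;  roots -0.2622, 0.2009;  negative root z = -0.2622
x = 0.0253, y = -0.0268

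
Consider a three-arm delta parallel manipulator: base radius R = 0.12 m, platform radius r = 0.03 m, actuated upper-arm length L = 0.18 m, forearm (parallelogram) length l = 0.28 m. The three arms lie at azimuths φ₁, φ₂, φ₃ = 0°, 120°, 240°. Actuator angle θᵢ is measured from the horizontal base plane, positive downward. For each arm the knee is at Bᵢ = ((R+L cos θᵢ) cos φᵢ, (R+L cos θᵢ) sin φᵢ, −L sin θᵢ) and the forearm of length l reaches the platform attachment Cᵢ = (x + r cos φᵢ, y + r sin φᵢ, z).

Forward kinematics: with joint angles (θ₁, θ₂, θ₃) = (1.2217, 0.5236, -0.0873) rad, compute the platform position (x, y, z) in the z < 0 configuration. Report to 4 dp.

(-0.1233, -0.0473, -0.1933)

φ1=0.0°: virtual centre (0.1516, 0.0000, -0.1691), radius l
φ2=120.0°: virtual centre (-0.1229, 0.2129, -0.0900), radius l
φ3=240.0°: virtual centre (-0.1347, -0.2332, 0.0157), radius l
eliminate P² terms by subtracting sphere 1 from 2 and 3
linear system: -0.5490x+0.4259y = 0.0170−0.1583z; -0.5725x+-0.4665y = 0.0212−0.3697z
Cramer: x(z) = -0.0339+0.4626z;  y(z) = -0.0038+0.2247z
quadratic in z: (1.2645)z²+(0.1650)z+(-0.0154)=0, √Δ=0.3240 → z ∈ {-0.1933, 0.0629}; z = -0.1933 (taking z<0)
x = -0.1233, y = -0.0473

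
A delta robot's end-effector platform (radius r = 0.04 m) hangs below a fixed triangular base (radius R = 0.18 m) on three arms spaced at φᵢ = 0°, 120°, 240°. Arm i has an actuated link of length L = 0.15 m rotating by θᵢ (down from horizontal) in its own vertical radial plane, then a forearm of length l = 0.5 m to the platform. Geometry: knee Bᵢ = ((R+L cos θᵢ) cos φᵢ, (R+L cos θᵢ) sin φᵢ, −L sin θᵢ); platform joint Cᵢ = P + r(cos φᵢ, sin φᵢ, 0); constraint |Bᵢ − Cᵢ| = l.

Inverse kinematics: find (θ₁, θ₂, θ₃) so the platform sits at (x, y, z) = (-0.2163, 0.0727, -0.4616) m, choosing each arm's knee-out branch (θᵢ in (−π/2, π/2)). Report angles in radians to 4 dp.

θ₁ = 1.3962, θ₂ = 0.0000, θ₃ = 0.5235

arm 1 (φ=0.0°): x'=-0.2163, y'=0.0727
  e−x'=0.3563;  (l²−L²−(e−x')²−y'²−z²)/2L = -0.3927
  γ=atan2(-0.4616,0.3563)=-0.9134;  ψ=arccos(-0.6734)=2.3097;  θ1=γ+ψ≈1.3962
φ2=120.0° → target in arm frame (0.1711, 0.1510)
  A=-0.0311, B=-0.4616, C=(l²−L²−A²−y'²−z²)/(2L)=-0.0311
  √(A²+B²)=0.4626;  θ2 = -1.6381+1.6381 ≈ 0.0000
rotate P by −φ3: (0.0452, -0.2237, -0.4616)
  e−x'=0.0948;  (l²−L²−(e−x')²−y'²−z²)/2L = -0.1486
  θ3 = atan2(B,A) + arccos(C/0.4712) = 0.5235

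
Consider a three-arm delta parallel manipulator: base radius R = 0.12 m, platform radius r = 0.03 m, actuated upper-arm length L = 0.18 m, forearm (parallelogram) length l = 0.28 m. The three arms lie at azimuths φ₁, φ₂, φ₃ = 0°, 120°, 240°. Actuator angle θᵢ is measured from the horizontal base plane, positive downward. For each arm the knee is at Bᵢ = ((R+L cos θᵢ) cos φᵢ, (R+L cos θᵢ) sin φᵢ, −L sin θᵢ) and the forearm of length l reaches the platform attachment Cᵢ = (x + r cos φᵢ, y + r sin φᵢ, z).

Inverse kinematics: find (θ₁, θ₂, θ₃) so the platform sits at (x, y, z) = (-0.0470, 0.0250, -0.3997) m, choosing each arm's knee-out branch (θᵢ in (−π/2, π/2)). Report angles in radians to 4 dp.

θ₁ = 1.3964, θ₂ = 1.0475, θ₃ = 1.2217

arm 1 (φ=0.0°): x'=-0.0470, y'=0.0250
  e−x'=0.1370;  (l²−L²−(e−x')²−y'²−z²)/2L = -0.3699
  √(A²+B²)=0.4225;  θ1 = -1.2406+2.6370 ≈ 1.3964
φ2=120.0° → target in arm frame (0.0452, 0.0282)
  A cos θ + B sin θ = C:  0.0448·cos θ + -0.3997·sin θ = -0.3238
  γ=atan2(-0.3997,0.0448)=-1.4591;  ψ=arccos(-0.8050)=2.5066;  θ2=γ+ψ≈1.0475
rotate P by −φ3: (0.0018, -0.0532, -0.3997)
  A cos θ + B sin θ = C:  0.0882·cos θ + -0.3997·sin θ = -0.3454
  γ=atan2(-0.3997,0.0882)=-1.3537;  ψ=arccos(-0.8440)=2.5755;  θ3=γ+ψ≈1.2217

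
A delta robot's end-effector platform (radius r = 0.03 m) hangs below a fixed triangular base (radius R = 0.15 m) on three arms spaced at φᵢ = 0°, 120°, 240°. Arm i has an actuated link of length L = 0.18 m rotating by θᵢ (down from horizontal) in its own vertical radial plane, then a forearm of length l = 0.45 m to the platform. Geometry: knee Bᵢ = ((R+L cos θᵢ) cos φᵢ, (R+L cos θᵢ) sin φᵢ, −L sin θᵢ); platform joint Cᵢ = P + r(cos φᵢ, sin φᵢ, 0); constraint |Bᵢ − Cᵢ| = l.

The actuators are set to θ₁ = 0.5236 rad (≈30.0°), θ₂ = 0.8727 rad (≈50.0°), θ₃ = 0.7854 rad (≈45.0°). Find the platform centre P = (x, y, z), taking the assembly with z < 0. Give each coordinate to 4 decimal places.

(0.0628, -0.0165, -0.4860)

centre 1 = (0.2759·cos0.0°, 0.2759·sin0.0°, -0.0900) = (0.2759, 0.0000, -0.0900)
centre 2 = (0.2357·cos120.0°, 0.2357·sin120.0°, -0.1379) = (-0.1178, 0.2041, -0.1379)
centre 3 = (0.2473·cos240.0°, 0.2473·sin240.0°, -0.1273) = (-0.1236, -0.2141, -0.1273)
subtract pairs → two planes through P
plane₁₂: -0.7875x+0.4082y+-0.0958z = -0.0096
Cramer: x(z) = 0.0105-0.1077z;  y(z) = -0.0035+0.0269z
sphere 1 gives Az²+Bz+C=0 with A=1.0123, B=0.2370, C=-0.1239;  B²−4AC=0.5580;  roots -0.4860, 0.2519;  negative root z = -0.4860
x = 0.0628, y = -0.0165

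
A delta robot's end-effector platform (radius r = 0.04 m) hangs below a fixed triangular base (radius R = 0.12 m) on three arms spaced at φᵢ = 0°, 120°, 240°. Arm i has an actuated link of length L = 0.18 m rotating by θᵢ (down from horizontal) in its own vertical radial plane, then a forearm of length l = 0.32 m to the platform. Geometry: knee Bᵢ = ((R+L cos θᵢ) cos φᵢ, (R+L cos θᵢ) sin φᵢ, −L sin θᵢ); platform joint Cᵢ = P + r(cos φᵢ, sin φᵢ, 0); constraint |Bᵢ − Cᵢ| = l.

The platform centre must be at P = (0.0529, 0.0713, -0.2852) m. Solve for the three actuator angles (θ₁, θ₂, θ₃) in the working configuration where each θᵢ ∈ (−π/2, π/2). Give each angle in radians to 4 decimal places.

φ1=0.0° → target in arm frame (0.0529, 0.0713)
  A=0.0271, B=-0.2852, C=(l²−L²−A²−y'²−z²)/(2L)=-0.0477
  √(A²+B²)=0.2865;  θ1 = -1.4761+1.7379 ≈ 0.2619
arm 2 (φ=120.0°): x'=0.0353, y'=-0.0815
  A=0.0447, B=-0.2852, C=(l²−L²−A²−y'²−z²)/(2L)=-0.0555
  θ2 = atan2(B,A) + arccos(C/0.2887) = 0.3489
rotate P by −φ3: (-0.0882, 0.0102, -0.2852)
  e−x'=0.1682;  (l²−L²−(e−x')²−y'²−z²)/2L = -0.1104
  γ=atan2(-0.2852,0.1682)=-1.0379;  ψ=arccos(-0.3333)=1.9106;  θ3=γ+ψ≈0.8727

θ₁ = 0.2619, θ₂ = 0.3489, θ₃ = 0.8727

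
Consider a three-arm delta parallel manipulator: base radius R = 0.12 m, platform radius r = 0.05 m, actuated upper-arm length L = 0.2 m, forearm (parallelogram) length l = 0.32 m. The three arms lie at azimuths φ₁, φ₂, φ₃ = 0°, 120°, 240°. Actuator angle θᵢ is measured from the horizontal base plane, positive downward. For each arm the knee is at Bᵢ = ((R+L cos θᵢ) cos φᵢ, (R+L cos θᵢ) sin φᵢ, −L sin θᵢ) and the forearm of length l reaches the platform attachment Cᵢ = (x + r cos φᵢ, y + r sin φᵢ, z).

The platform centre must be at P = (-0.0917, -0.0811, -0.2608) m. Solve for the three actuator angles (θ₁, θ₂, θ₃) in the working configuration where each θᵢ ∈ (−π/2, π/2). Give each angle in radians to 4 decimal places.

φ1=0.0° → target in arm frame (-0.0917, -0.0811)
  A cos θ + B sin θ = C:  0.1617·cos θ + -0.2608·sin θ = -0.0959
  √(A²+B²)=0.3069;  θ1 = -1.0158+1.8885 ≈ 0.8727
arm 2 (φ=120.0°): x'=-0.0244, y'=0.1200
  A=0.0944, B=-0.2608, C=(l²−L²−A²−y'²−z²)/(2L)=-0.0723
  θ2 = atan2(B,A) + arccos(C/0.2774) = 0.6109
rotate P by −φ3: (0.1161, -0.0389, -0.2608)
  e−x'=-0.0461;  (l²−L²−(e−x')²−y'²−z²)/2L = -0.0231
  θ3 = atan2(B,A) + arccos(C/0.2648) = -0.0875

θ₁ = 0.8727, θ₂ = 0.6109, θ₃ = -0.0875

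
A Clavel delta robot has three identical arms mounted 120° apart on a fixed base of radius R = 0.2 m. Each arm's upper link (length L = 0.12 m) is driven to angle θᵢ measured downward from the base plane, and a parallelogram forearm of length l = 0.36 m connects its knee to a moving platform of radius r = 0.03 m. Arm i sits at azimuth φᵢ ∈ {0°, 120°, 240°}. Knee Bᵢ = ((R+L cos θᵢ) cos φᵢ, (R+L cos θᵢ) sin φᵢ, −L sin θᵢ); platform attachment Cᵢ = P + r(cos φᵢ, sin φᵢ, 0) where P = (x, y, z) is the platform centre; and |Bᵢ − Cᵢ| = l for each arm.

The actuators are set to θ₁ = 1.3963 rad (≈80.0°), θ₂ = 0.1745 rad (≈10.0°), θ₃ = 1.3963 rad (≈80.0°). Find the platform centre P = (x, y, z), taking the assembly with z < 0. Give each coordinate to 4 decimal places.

S1 = (0.1908·cos0.0°, 0.1908·sin0.0°, -0.1182) = (0.1908, 0.0000, -0.1182)
S2 = (0.2882·cos120.0°, 0.2882·sin120.0°, -0.0208) = (-0.1441, 0.2496, -0.0208)
S3 = (0.1908·cos240.0°, 0.1908·sin240.0°, -0.1182) = (-0.0954, -0.1653, -0.1182)
|S₂|²−|S₁|² = 0.0331;  |S₃|²−|S₁|² = 0.0000
linear system: -0.6698x+0.4991y = 0.0331−0.1947z; -0.5725x+-0.3305y = 0.0000−0.0000z
det = 0.5072;  x = -0.0216+0.1269z,  y = 0.0374+-0.2198z
into |P−S₁|² = l²: 1.0644z² + 0.1660z + -0.0691 = 0;  Δ = 0.3219;  z = -0.3445 or 0.1885 → z<0 root = -0.3445
x = -0.0653, y = 0.1131

(-0.0653, 0.1131, -0.3445)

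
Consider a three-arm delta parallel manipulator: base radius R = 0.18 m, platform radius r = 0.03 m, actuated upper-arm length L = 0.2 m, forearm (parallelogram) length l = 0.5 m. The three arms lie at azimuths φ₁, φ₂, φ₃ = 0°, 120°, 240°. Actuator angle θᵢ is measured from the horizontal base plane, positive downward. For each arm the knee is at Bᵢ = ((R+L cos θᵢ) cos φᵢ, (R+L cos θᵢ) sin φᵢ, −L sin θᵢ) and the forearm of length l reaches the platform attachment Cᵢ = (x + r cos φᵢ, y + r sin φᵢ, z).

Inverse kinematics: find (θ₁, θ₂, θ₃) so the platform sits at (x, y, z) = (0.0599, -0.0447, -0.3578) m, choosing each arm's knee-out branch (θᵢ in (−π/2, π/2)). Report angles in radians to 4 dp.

θ₁ = -0.2619, θ₂ = 0.3487, θ₃ = -0.0002

φ1=0.0° → target in arm frame (0.0599, -0.0447)
  e−x'=0.0901;  (l²−L²−(e−x')²−y'²−z²)/2L = 0.1797
  γ=atan2(-0.3578,0.0901)=-1.3241;  ψ=arccos(0.4869)=1.0622;  θ1=γ+ψ≈-0.2619
rotate P by −φ2: (-0.0687, -0.0295, -0.3578)
  A cos θ + B sin θ = C:  0.2187·cos θ + -0.3578·sin θ = 0.0832
  θ2 = atan2(B,A) + arccos(C/0.4193) = 0.3487
arm 3 (φ=240.0°): x'=0.0088, y'=0.0742
  e−x'=0.1412;  (l²−L²−(e−x')²−y'²−z²)/2L = 0.1413
  √(A²+B²)=0.3847;  θ3 = -1.1948+1.1946 ≈ -0.0002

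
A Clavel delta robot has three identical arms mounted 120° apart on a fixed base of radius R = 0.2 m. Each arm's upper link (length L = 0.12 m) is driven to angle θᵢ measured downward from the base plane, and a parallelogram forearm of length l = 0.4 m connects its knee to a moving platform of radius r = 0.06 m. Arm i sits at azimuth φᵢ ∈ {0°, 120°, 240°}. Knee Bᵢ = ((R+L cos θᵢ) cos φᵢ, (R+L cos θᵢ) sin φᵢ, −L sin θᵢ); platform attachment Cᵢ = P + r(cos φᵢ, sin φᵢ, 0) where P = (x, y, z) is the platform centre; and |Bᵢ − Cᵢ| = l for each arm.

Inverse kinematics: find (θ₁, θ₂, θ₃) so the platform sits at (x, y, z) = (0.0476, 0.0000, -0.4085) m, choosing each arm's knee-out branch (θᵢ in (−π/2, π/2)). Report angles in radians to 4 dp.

θ₁ = 0.5235, θ₂ = 0.8723, θ₃ = 0.8723

arm 1 (φ=0.0°): x'=0.0476, y'=0.0000
  A=0.0924, B=-0.4085, C=(l²−L²−A²−y'²−z²)/(2L)=-0.1242
  γ=atan2(-0.4085,0.0924)=-1.3483;  ψ=arccos(-0.2966)=1.8719;  θ1=γ+ψ≈0.5235
arm 2 (φ=120.0°): x'=-0.0238, y'=-0.0412
  A cos θ + B sin θ = C:  0.1638·cos θ + -0.4085·sin θ = -0.2075
  √(A²+B²)=0.4401;  θ2 = -1.1894+2.0618 ≈ 0.8723
rotate P by −φ3: (-0.0238, 0.0412, -0.4085)
  A=0.1638, B=-0.4085, C=(l²−L²−A²−y'²−z²)/(2L)=-0.2075
  θ3 = atan2(B,A) + arccos(C/0.4401) = 0.8723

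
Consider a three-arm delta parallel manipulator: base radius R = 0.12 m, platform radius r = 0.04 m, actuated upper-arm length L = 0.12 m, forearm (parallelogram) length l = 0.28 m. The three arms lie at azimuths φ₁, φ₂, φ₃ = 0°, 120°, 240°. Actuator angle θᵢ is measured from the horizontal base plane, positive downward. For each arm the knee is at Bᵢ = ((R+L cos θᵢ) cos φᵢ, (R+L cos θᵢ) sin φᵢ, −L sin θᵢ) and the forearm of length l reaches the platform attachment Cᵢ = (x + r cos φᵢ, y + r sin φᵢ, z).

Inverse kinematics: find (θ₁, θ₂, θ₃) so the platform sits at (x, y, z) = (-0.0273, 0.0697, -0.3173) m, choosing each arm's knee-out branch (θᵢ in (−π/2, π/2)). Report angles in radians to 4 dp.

θ₁ = 1.0468, θ₂ = 0.5237, θ₃ = 1.1343

arm 1 (φ=0.0°): x'=-0.0273, y'=0.0697
  e−x'=0.1073;  (l²−L²−(e−x')²−y'²−z²)/2L = -0.2210
  γ=atan2(-0.3173,0.1073)=-1.2447;  ψ=arccos(-0.6599)=2.2915;  θ1=γ+ψ≈1.0468
arm 2 (φ=120.0°): x'=0.0740, y'=-0.0112
  A cos θ + B sin θ = C:  0.0060·cos θ + -0.3173·sin θ = -0.1535
  θ2 = atan2(B,A) + arccos(C/0.3174) = 0.5237
arm 3 (φ=240.0°): x'=-0.0467, y'=-0.0585
  e−x'=0.1267;  (l²−L²−(e−x')²−y'²−z²)/2L = -0.2340
  θ3 = atan2(B,A) + arccos(C/0.3417) = 1.1343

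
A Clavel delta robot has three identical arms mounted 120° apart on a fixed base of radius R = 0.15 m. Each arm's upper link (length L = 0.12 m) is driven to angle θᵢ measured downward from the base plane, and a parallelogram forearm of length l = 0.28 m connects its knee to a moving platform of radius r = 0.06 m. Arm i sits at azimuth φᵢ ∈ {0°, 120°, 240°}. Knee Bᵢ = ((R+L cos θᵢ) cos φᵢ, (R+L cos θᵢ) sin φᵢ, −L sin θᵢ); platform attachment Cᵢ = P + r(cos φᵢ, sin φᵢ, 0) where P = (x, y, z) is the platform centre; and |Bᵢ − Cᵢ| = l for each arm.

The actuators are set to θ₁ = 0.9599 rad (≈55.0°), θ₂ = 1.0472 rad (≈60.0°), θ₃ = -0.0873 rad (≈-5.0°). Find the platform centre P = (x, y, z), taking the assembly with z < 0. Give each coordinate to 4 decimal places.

(-0.0491, -0.1055, -0.2532)

O1 = (0.1588·cos0.0°, 0.1588·sin0.0°, -0.0983) = (0.1588, 0.0000, -0.0983)
arm 2 at φ=120.0°: e+L cos θ2 = 0.1500;  O2 = (-0.0750, 0.1299, -0.1039)
O3 = (0.2095·cos240.0°, 0.2095·sin240.0°, 0.0105) = (-0.1048, -0.1815, 0.0105)
eliminate P² terms by subtracting sphere 1 from 2 and 3
[-0.4677 0.2598 -0.0113]·P = -0.0016;  [-0.5272 -0.3629 0.2175]·P = 0.0091
det = 0.3067;  x = -0.0059+0.1709z,  y = -0.0167+0.3510z
sphere 1 gives Az²+Bz+C=0 with A=1.1524, B=0.1286, C=-0.0413;  B²−4AC=0.2071;  roots -0.2532, 0.1417;  negative root z = -0.2532
x = -0.0491, y = -0.1055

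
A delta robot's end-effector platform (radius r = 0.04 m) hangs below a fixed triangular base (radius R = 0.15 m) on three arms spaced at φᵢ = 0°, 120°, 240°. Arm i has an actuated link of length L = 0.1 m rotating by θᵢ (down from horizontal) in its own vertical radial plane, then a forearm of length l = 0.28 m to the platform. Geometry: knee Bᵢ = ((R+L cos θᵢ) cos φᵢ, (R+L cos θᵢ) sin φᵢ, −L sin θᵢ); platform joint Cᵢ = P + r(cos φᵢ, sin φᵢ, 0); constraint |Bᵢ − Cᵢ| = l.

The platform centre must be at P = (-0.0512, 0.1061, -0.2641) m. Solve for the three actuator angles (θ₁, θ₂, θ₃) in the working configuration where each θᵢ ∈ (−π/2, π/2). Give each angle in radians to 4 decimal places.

θ₁ = 1.2214, θ₂ = -0.0003, θ₃ = 1.3093

φ1=0.0° → target in arm frame (-0.0512, 0.1061)
  A=0.1612, B=-0.2641, C=(l²−L²−A²−y'²−z²)/(2L)=-0.1930
  γ=atan2(-0.2641,0.1612)=-1.0228;  ψ=arccos(-0.6236)=2.2442;  θ1=γ+ψ≈1.2214
rotate P by −φ2: (0.1175, -0.0087, -0.2641)
  A=-0.0075, B=-0.2641, C=(l²−L²−A²−y'²−z²)/(2L)=-0.0074
  γ=atan2(-0.2641,-0.0075)=-1.5991;  ψ=arccos(-0.0280)=1.5988;  θ2=γ+ψ≈-0.0003
arm 3 (φ=240.0°): x'=-0.0663, y'=-0.0974
  A cos θ + B sin θ = C:  0.1763·cos θ + -0.2641·sin θ = -0.2096
  √(A²+B²)=0.3175;  θ3 = -0.9822+2.2915 ≈ 1.3093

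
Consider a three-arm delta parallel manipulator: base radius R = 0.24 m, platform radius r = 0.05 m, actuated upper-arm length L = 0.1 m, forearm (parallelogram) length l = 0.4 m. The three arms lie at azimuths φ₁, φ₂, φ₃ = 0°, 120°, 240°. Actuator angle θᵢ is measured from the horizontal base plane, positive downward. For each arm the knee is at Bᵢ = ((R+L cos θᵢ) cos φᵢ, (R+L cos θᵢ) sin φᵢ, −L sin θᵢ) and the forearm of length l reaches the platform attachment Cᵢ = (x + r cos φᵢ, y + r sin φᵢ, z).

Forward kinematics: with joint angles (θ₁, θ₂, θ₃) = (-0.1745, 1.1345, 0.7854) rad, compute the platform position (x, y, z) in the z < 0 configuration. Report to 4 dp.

φ1=0.0°: virtual centre (0.2885, 0.0000, 0.0174), radius l
φ2=120.0°: virtual centre (-0.1161, 0.2011, -0.0906), radius l
arm 3 at φ=240.0°: (R−r)+L cos θ3 = 0.2607;  centre 3 = (-0.1304, -0.2258, -0.0707)
subtract pairs → two planes through P
plane₁₂: -0.8092x+0.4023y+-0.2160z = -0.0214
Cramer: x(z) = 0.0198-0.2397z;  y(z) = -0.0133+0.0547z
quadratic in z: (1.0605)z²+(0.0927)z+(-0.0873)=0, √Δ=0.6156 → z ∈ {-0.3339, 0.2466}; z = -0.3339 (taking z<0)
x = 0.0998, y = -0.0316

(0.0998, -0.0316, -0.3339)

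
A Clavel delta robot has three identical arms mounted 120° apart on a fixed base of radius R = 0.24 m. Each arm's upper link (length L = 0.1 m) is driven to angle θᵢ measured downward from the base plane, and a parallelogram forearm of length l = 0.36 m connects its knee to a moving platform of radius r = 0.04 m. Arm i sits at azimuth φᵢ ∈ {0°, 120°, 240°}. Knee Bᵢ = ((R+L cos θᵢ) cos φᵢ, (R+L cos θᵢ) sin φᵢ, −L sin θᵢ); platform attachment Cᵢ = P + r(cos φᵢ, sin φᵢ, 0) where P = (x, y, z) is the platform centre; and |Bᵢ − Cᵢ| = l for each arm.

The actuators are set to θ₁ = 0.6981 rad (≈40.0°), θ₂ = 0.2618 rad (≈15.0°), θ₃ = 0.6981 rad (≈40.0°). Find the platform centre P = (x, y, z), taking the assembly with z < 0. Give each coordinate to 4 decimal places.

S1 = (0.2766·cos0.0°, 0.2766·sin0.0°, -0.0643) = (0.2766, 0.0000, -0.0643)
arm 2 at φ=120.0°: (R−r)+L cos θ2 = 0.2966;  S2 = (-0.1483, 0.2569, -0.0259)
S3 = (0.2766·cos240.0°, 0.2766·sin240.0°, -0.0643) = (-0.1383, -0.2395, -0.0643)
subtract pairs → two planes through P
plane₁₂: -0.8498x+0.5137y+0.0768z = 0.0080
det = 0.8334;  x = -0.0046+0.0441z,  y = 0.0080+-0.0765z
sphere 1 gives Az²+Bz+C=0 with A=1.0078, B=0.1025, C=-0.0463;  B²−4AC=0.1973;  roots -0.2712, 0.1695;  negative root z = -0.2712
x = -0.0166, y = 0.0287

(-0.0166, 0.0287, -0.2712)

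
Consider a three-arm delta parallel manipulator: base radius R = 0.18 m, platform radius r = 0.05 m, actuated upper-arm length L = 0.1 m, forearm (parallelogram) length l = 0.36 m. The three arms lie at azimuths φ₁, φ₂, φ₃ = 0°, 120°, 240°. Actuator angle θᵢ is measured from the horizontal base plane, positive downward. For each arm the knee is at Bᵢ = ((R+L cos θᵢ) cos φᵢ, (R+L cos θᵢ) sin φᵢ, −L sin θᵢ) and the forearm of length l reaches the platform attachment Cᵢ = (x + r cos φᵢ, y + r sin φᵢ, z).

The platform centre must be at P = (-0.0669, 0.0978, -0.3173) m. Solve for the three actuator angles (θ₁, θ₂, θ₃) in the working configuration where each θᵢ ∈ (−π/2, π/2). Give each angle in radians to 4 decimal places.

arm 1 (φ=0.0°): x'=-0.0669, y'=0.0978
  A cos θ + B sin θ = C:  0.1969·cos θ + -0.3173·sin θ = -0.1471
  √(A²+B²)=0.3734;  θ1 = -1.0154+1.9756 ≈ 0.9602
arm 2 (φ=120.0°): x'=0.1181, y'=0.0090
  e−x'=0.0119;  (l²−L²−(e−x')²−y'²−z²)/2L = 0.0935
  γ=atan2(-0.3173,0.0119)=-1.5335;  ψ=arccos(0.2944)=1.2719;  θ2=γ+ψ≈-0.2615
arm 3 (φ=240.0°): x'=-0.0512, y'=-0.1068
  A=0.1812, B=-0.3173, C=(l²−L²−A²−y'²−z²)/(2L)=-0.1267
  √(A²+B²)=0.3654;  θ3 = -1.0518+1.9249 ≈ 0.8731

θ₁ = 0.9602, θ₂ = -0.2615, θ₃ = 0.8731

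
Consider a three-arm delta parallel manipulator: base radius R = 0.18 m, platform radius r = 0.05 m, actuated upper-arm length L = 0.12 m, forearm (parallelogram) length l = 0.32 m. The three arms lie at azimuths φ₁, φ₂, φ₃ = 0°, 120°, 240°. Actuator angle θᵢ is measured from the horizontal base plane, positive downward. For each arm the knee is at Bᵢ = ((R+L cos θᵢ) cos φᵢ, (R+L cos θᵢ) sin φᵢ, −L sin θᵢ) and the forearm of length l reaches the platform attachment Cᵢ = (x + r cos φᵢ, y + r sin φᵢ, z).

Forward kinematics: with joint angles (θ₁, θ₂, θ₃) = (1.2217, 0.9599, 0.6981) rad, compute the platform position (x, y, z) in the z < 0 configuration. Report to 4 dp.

φ1=0.0°: virtual centre (0.1710, 0.0000, -0.1128), radius l
arm 2 at φ=120.0°: e+L cos θ2 = 0.1988;  O2 = (-0.0994, 0.1722, -0.0983)
O3 = (0.2219·cos240.0°, 0.2219·sin240.0°, -0.0771) = (-0.1110, -0.1922, -0.0771)
eliminate P² terms by subtracting sphere 1 from 2 and 3
plane₁₂: -0.5409x+0.3444y+0.0289z = 0.0072
det = 0.4022;  x = -0.0182+0.0887z,  y = -0.0077+0.0553z
sphere 1 gives Az²+Bz+C=0 with A=1.0109, B=0.1911, C=-0.0538;  B²−4AC=0.2541;  roots -0.3438, 0.1548;  negative root z = -0.3438
x = -0.0487, y = -0.0267

(-0.0487, -0.0267, -0.3438)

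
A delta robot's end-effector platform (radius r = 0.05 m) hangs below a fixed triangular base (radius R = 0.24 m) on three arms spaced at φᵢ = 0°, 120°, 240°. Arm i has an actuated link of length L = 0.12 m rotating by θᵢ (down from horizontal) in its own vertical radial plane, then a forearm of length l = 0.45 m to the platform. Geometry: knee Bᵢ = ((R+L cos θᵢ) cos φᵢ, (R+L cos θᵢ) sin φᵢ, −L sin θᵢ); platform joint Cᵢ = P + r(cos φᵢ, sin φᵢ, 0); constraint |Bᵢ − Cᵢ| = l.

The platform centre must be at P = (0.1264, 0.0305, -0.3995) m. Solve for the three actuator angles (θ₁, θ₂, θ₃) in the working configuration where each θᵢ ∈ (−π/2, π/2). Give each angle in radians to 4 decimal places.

θ₁ = -0.0869, θ₂ = 0.8729, θ₃ = 1.1347

φ1=0.0° → target in arm frame (0.1264, 0.0305)
  A cos θ + B sin θ = C:  0.0636·cos θ + -0.3995·sin θ = 0.0980
  √(A²+B²)=0.4045;  θ1 = -1.4129+1.3261 ≈ -0.0869
arm 2 (φ=120.0°): x'=-0.0368, y'=-0.1247
  A cos θ + B sin θ = C:  0.2268·cos θ + -0.3995·sin θ = -0.1604
  γ=atan2(-0.3995,0.2268)=-1.0545;  ψ=arccos(-0.3491)=1.9274;  θ2=γ+ψ≈0.8729
arm 3 (φ=240.0°): x'=-0.0896, y'=0.0942
  A=0.2796, B=-0.3995, C=(l²−L²−A²−y'²−z²)/(2L)=-0.2440
  √(A²+B²)=0.4876;  θ3 = -0.9601+2.0948 ≈ 1.1347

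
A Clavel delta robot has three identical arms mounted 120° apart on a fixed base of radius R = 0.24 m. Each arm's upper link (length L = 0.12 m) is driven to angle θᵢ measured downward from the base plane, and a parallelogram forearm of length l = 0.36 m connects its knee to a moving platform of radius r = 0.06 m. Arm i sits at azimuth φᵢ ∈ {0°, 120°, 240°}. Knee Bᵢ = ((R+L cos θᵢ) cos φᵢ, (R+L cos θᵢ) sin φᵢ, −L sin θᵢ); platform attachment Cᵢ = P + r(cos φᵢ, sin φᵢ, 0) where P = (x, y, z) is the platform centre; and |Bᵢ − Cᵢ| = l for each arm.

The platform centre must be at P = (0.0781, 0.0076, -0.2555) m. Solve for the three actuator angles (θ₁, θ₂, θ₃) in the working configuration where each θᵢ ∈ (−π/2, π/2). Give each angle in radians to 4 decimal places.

θ₁ = -0.2615, θ₂ = 0.6978, θ₃ = 0.7854

φ1=0.0° → target in arm frame (0.0781, 0.0076)
  e−x'=0.1019;  (l²−L²−(e−x')²−y'²−z²)/2L = 0.1645
  √(A²+B²)=0.2751;  θ1 = -1.1913+0.9298 ≈ -0.2615
φ2=120.0° → target in arm frame (-0.0325, -0.0714)
  A=0.2125, B=-0.2555, C=(l²−L²−A²−y'²−z²)/(2L)=-0.0014
  γ=atan2(-0.2555,0.2125)=-0.8771;  ψ=arccos(-0.0041)=1.5749;  θ2=γ+ψ≈0.6978
φ3=240.0° → target in arm frame (-0.0456, 0.0638)
  A=0.2256, B=-0.2555, C=(l²−L²−A²−y'²−z²)/(2L)=-0.0211
  θ3 = atan2(B,A) + arccos(C/0.3409) = 0.7854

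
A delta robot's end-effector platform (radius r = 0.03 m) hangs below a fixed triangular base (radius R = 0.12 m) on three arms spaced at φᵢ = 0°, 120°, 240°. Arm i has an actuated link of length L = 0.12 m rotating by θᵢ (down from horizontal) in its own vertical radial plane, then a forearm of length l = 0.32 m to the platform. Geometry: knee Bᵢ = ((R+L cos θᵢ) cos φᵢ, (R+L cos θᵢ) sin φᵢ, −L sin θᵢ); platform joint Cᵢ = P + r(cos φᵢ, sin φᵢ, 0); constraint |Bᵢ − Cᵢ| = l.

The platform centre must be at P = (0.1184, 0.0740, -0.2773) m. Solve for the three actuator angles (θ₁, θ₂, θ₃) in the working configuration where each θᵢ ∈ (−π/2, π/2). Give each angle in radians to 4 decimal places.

θ₁ = -0.1742, θ₂ = 0.5240, θ₃ = 1.1344

arm 1 (φ=0.0°): x'=0.1184, y'=0.0740
  A=-0.0284, B=-0.2773, C=(l²−L²−A²−y'²−z²)/(2L)=0.0201
  γ=atan2(-0.2773,-0.0284)=-1.6729;  ψ=arccos(0.0721)=1.4987;  θ1=γ+ψ≈-0.1742
rotate P by −φ2: (0.0049, -0.1395, -0.2773)
  A cos θ + B sin θ = C:  0.0851·cos θ + -0.2773·sin θ = -0.0650
  θ2 = atan2(B,A) + arccos(C/0.2901) = 0.5240
rotate P by −φ3: (-0.1233, 0.0655, -0.2773)
  A cos θ + B sin θ = C:  0.2133·cos θ + -0.2773·sin θ = -0.1612
  θ3 = atan2(B,A) + arccos(C/0.3498) = 1.1344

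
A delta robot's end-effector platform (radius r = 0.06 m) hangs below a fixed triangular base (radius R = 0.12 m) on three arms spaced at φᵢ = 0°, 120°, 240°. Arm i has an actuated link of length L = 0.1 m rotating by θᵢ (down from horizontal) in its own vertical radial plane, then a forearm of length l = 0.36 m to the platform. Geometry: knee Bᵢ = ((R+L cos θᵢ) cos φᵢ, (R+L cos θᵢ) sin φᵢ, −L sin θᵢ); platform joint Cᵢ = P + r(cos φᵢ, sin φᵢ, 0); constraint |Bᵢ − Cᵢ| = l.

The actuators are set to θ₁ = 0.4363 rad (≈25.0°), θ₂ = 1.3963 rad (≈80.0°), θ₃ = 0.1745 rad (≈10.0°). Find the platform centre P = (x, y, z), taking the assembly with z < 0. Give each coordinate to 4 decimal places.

(0.0643, -0.1738, -0.3455)

S1 = (0.1506·cos0.0°, 0.1506·sin0.0°, -0.0423) = (0.1506, 0.0000, -0.0423)
φ2=120.0°: virtual centre (-0.0387, 0.0670, -0.0985), radius l
φ3=240.0°: virtual centre (-0.0792, -0.1372, -0.0174), radius l
subtract pairs → two planes through P
plane₁₂: -0.3786x+0.1340y+-0.1124z = -0.0088
det = 0.1655;  x = 0.0138+-0.1462z,  y = -0.0266+0.4262z
quadratic in z: (1.2030)z²+(0.1019)z+(-0.1084)=0, √Δ=0.7293 → z ∈ {-0.3455, 0.2608}; z = -0.3455 (taking z<0)
x = 0.0643, y = -0.1738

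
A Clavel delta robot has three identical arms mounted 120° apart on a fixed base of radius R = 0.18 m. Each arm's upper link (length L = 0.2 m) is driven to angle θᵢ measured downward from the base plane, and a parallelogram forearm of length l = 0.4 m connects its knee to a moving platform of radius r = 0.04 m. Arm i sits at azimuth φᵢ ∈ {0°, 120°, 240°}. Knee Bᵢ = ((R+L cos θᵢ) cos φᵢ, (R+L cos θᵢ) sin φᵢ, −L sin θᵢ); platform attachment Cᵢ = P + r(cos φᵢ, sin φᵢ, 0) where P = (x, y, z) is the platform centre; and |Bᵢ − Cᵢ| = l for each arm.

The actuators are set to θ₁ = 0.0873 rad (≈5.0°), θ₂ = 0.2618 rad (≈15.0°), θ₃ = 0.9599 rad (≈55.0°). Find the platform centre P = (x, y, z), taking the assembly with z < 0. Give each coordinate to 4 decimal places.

(0.0760, 0.0942, -0.3035)

S1 = (0.3392·cos0.0°, 0.3392·sin0.0°, -0.0174) = (0.3392, 0.0000, -0.0174)
S2 = (0.3332·cos120.0°, 0.3332·sin120.0°, -0.0518) = (-0.1666, 0.2885, -0.0518)
arm 3 at φ=240.0°: (R−r)+L cos θ3 = 0.2547;  S3 = (-0.1274, -0.2206, -0.1638)
subtract pairs → two planes through P
[-1.0117 0.5771 -0.0687]·P = -0.0017;  [-0.9332 -0.4412 -0.2928]·P = -0.0237
det = 0.9849;  x = 0.0146+-0.2023z,  y = 0.0227+-0.2357z
quadratic in z: (1.0965)z²+(0.1555)z+(-0.0538)=0, √Δ=0.5101 → z ∈ {-0.3035, 0.1617}; z = -0.3035 (taking z<0)
x = 0.0760, y = 0.0942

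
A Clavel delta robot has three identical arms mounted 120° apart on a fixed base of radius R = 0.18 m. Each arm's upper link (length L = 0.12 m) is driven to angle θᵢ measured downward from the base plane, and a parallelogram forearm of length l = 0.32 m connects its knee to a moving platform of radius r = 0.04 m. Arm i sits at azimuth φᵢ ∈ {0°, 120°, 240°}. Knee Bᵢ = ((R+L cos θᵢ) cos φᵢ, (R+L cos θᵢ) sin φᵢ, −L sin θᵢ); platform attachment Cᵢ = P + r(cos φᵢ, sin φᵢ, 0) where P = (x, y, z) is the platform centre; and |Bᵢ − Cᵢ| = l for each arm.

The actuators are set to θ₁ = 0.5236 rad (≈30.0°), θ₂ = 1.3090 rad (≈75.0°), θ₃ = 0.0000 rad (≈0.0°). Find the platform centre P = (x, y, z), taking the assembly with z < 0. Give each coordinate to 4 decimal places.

(0.0226, -0.1166, -0.2595)

arm 1 at φ=0.0°: (R−r)+L cos θ1 = 0.2439;  centre 1 = (0.2439, 0.0000, -0.0600)
centre 2 = (0.1711·cos120.0°, 0.1711·sin120.0°, -0.1159) = (-0.0855, 0.1481, -0.1159)
centre 3 = (0.2600·cos240.0°, 0.2600·sin240.0°, 0.0000) = (-0.1300, -0.2252, 0.0000)
eliminate P² terms by subtracting sphere 1 from 2 and 3
linear system: -0.6589x+0.2963y = -0.0204−-0.1118z; -0.7478x+-0.4503y = 0.0045−0.1200z
det = 0.5183;  x = 0.0152+-0.0286z,  y = -0.0352+0.3139z
quadratic in z: (1.0993)z²+(0.1110)z+(-0.0452)=0, √Δ=0.4596 → z ∈ {-0.2595, 0.1585}; z = -0.2595 (taking z<0)
x = 0.0226, y = -0.1166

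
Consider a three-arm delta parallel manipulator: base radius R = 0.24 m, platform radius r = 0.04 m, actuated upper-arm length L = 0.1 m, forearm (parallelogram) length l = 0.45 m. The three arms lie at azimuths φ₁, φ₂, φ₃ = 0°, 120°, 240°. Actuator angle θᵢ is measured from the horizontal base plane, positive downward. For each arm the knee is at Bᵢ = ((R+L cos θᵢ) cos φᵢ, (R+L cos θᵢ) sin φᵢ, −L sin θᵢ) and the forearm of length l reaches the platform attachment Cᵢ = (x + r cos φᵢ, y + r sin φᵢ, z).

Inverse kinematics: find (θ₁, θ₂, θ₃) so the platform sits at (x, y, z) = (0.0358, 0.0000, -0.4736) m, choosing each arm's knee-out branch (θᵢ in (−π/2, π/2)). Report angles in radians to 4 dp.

θ₁ = 0.9600, θ₂ = 1.3094, θ₃ = 1.3094

rotate P by −φ1: (0.0358, 0.0000, -0.4736)
  A cos θ + B sin θ = C:  0.1642·cos θ + -0.4736·sin θ = -0.2938
  √(A²+B²)=0.5013;  θ1 = -1.2371+2.1970 ≈ 0.9600
φ2=120.0° → target in arm frame (-0.0179, -0.0310)
  A=0.2179, B=-0.4736, C=(l²−L²−A²−y'²−z²)/(2L)=-0.4012
  γ=atan2(-0.4736,0.2179)=-1.1396;  ψ=arccos(-0.7696)=2.4490;  θ2=γ+ψ≈1.3094
φ3=240.0° → target in arm frame (-0.0179, 0.0310)
  A=0.2179, B=-0.4736, C=(l²−L²−A²−y'²−z²)/(2L)=-0.4012
  γ=atan2(-0.4736,0.2179)=-1.1396;  ψ=arccos(-0.7696)=2.4490;  θ3=γ+ψ≈1.3094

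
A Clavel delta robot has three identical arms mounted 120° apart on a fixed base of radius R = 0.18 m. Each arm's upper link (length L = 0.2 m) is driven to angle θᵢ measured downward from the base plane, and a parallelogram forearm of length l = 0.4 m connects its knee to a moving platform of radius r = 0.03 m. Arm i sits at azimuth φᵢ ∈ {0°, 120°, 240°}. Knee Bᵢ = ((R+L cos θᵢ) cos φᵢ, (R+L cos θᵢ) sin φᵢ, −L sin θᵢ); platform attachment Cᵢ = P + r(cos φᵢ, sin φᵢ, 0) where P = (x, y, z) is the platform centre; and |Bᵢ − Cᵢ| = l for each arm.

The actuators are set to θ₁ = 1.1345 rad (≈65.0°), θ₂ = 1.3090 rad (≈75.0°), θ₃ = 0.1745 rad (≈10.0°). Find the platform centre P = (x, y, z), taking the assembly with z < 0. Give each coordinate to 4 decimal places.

φ1=0.0°: virtual centre (0.2345, 0.0000, -0.1813), radius l
arm 2 at φ=120.0°: e+L cos θ2 = 0.2018;  O2 = (-0.1009, 0.1747, -0.1932)
φ3=240.0°: virtual centre (-0.1735, -0.3005, -0.0347), radius l
|O₂|²−|O₁|² = -0.0098;  |O₃|²−|O₁|² = 0.0337
plane₁₂: -0.6708x+0.3495y+-0.0238z = -0.0098
det = 0.6883;  x = -0.0085+0.1280z,  y = -0.0445+0.3139z
quadratic in z: (1.1149)z²+(0.2724)z+(-0.0661)=0, √Δ=0.6073 → z ∈ {-0.3945, 0.1502}; z = -0.3945 (taking z<0)
x = -0.0590, y = -0.1684

(-0.0590, -0.1684, -0.3945)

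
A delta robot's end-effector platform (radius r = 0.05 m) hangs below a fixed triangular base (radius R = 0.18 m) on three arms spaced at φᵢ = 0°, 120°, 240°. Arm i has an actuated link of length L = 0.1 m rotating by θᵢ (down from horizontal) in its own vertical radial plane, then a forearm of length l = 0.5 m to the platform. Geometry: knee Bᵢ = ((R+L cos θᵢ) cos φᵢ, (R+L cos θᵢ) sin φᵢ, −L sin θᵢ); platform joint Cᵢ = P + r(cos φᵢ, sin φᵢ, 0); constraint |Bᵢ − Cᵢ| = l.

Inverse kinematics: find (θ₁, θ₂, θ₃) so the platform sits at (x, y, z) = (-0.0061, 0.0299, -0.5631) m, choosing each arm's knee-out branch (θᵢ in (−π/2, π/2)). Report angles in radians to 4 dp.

φ1=0.0° → target in arm frame (-0.0061, 0.0299)
  e−x'=0.1361;  (l²−L²−(e−x')²−y'²−z²)/2L = -0.4825
  θ1 = atan2(B,A) + arccos(C/0.5793) = 1.2214
rotate P by −φ2: (0.0289, -0.0097, -0.5631)
  e−x'=0.1011;  (l²−L²−(e−x')²−y'²−z²)/2L = -0.4369
  θ2 = atan2(B,A) + arccos(C/0.5721) = 1.0467
rotate P by −φ3: (-0.0228, -0.0202, -0.5631)
  A cos θ + B sin θ = C:  0.1528·cos θ + -0.5631·sin θ = -0.5043
  √(A²+B²)=0.5835;  θ3 = -1.3057+2.6144 ≈ 1.3087

θ₁ = 1.2214, θ₂ = 1.0467, θ₃ = 1.3087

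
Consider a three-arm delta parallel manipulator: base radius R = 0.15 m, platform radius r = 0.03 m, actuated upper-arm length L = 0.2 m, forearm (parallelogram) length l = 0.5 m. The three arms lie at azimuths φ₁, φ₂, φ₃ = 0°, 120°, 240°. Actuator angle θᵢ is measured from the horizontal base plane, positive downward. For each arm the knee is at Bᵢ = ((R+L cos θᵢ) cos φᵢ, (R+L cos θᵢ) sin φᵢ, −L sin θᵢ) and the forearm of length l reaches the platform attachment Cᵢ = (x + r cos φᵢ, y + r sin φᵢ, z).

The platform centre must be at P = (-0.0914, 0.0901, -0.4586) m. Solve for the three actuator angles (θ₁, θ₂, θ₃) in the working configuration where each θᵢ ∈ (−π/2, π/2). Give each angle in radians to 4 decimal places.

rotate P by −φ1: (-0.0914, 0.0901, -0.4586)
  A cos θ + B sin θ = C:  0.2114·cos θ + -0.4586·sin θ = -0.1328
  √(A²+B²)=0.5050;  θ1 = -1.1389+1.8369 ≈ 0.6981
rotate P by −φ2: (0.1237, 0.0341, -0.4586)
  A cos θ + B sin θ = C:  -0.0037·cos θ + -0.4586·sin θ = -0.0037
  √(A²+B²)=0.4586;  θ2 = -1.5789+1.5789 ≈ 0.0000
φ3=240.0° → target in arm frame (-0.0323, -0.1242)
  A=0.1523, B=-0.4586, C=(l²−L²−A²−y'²−z²)/(2L)=-0.0974
  θ3 = atan2(B,A) + arccos(C/0.4832) = 0.5236

θ₁ = 0.6981, θ₂ = 0.0000, θ₃ = 0.5236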